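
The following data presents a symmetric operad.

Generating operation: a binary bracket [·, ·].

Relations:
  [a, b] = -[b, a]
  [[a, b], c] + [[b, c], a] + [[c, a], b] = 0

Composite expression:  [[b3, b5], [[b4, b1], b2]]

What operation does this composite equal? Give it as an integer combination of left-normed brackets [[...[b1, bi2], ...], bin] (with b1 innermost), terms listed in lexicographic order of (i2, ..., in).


[[[[b1, b4], b2], b3], b5] - [[[[b1, b4], b2], b5], b3]

Expand each bracket as ab - ba; the b1-initial words give the coefficients.
Composite bracket: [[b3, b5], [[b4, b1], b2]]
Under [a, b] = ab - ba we get 16 signed associative words (2^4 = 16).
Keep just the words that open with b1:
  sign of b1b4b2b3b5 is +1, so it contributes +[[[[b1, b4], b2], b3], b5]
  sign of b1b4b2b5b3 is -1, so it contributes -[[[[b1, b4], b2], b5], b3]


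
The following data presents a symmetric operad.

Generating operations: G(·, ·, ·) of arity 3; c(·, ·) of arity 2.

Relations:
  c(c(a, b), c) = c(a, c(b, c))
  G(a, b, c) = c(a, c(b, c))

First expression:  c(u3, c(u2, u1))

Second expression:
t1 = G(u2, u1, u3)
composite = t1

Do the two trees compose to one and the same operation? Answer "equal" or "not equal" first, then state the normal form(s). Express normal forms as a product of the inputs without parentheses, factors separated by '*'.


not equal: they reduce to u3 * u2 * u1 and u2 * u1 * u3

The first expression reduces to u3 * u2 * u1
The second expression reduces to u2 * u1 * u3
Different reductions; not equal.


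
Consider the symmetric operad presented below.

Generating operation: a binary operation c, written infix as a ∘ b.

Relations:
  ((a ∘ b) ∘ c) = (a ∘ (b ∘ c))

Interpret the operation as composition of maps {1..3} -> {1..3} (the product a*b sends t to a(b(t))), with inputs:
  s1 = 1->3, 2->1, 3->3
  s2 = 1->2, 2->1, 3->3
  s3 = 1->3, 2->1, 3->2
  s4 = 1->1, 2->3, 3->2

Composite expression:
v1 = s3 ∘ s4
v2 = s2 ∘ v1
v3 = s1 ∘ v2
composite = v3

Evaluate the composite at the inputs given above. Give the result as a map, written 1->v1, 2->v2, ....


(s3 ∘ s4) = 1->3, 2->2, 3->1
(s2 ∘ (s3 ∘ s4)) = 1->3, 2->1, 3->2
(s1 ∘ (s2 ∘ (s3 ∘ s4))) = 1->3, 2->3, 3->1

1->3, 2->3, 3->1


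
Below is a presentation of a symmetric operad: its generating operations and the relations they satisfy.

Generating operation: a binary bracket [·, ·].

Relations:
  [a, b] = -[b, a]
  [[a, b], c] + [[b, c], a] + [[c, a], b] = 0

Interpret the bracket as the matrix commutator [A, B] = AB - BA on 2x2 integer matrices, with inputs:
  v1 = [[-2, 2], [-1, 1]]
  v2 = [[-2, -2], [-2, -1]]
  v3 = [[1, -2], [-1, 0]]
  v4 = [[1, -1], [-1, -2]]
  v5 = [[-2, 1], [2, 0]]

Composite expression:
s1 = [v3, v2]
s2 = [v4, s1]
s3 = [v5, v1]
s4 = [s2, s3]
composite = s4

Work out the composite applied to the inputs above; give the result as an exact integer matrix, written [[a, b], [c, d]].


[v3, v2] = [[2, -4], [3, -2]]
[v4, [v3, v2]] = [[-7, -8], [-13, 7]]
[v5, v1] = [[-5, -1], [-8, 5]]
[[v4, [v3, v2]], [v5, v1]] = [[51, -66], [18, -51]]

[[51, -66], [18, -51]]


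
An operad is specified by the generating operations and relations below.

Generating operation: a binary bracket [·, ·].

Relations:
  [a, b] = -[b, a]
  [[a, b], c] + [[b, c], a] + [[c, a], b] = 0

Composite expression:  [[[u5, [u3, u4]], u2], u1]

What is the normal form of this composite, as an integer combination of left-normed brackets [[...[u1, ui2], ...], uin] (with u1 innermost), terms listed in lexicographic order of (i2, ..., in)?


Expand each bracket as ab - ba; the u1-initial words give the coefficients.
Composite bracket: [[[u5, [u3, u4]], u2], u1]
Under [a, b] = ab - ba we get 16 signed associative words (2^4 = 16).
Collect the words opening with u1:
  word u1u2u3u4u5 has sign -1, contributing -[[[[u1, u2], u3], u4], u5]
  word u1u2u4u3u5 has sign +1, contributing +[[[[u1, u2], u4], u3], u5]
  word u1u2u5u3u4 has sign +1, contributing +[[[[u1, u2], u5], u3], u4]
  word u1u2u5u4u3 has sign -1, contributing -[[[[u1, u2], u5], u4], u3]
  word u1u3u4u5u2 has sign +1, contributing +[[[[u1, u3], u4], u5], u2]
  word u1u4u3u5u2 has sign -1, contributing -[[[[u1, u4], u3], u5], u2]
  word u1u5u3u4u2 has sign -1, contributing -[[[[u1, u5], u3], u4], u2]
  word u1u5u4u3u2 has sign +1, contributing +[[[[u1, u5], u4], u3], u2]

-[[[[u1, u2], u3], u4], u5] + [[[[u1, u2], u4], u3], u5] + [[[[u1, u2], u5], u3], u4] - [[[[u1, u2], u5], u4], u3] + [[[[u1, u3], u4], u5], u2] - [[[[u1, u4], u3], u5], u2] - [[[[u1, u5], u3], u4], u2] + [[[[u1, u5], u4], u3], u2]


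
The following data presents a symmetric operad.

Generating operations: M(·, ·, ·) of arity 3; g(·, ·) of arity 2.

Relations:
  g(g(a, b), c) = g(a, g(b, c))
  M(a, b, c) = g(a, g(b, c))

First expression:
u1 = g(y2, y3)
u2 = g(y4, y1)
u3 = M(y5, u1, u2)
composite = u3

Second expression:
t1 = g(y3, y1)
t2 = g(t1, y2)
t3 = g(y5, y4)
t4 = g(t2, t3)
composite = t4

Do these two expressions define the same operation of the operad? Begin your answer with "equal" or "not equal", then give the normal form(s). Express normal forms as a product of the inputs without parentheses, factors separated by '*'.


not equal; the first gives y5 * y2 * y3 * y4 * y1 and the second y3 * y1 * y2 * y5 * y4


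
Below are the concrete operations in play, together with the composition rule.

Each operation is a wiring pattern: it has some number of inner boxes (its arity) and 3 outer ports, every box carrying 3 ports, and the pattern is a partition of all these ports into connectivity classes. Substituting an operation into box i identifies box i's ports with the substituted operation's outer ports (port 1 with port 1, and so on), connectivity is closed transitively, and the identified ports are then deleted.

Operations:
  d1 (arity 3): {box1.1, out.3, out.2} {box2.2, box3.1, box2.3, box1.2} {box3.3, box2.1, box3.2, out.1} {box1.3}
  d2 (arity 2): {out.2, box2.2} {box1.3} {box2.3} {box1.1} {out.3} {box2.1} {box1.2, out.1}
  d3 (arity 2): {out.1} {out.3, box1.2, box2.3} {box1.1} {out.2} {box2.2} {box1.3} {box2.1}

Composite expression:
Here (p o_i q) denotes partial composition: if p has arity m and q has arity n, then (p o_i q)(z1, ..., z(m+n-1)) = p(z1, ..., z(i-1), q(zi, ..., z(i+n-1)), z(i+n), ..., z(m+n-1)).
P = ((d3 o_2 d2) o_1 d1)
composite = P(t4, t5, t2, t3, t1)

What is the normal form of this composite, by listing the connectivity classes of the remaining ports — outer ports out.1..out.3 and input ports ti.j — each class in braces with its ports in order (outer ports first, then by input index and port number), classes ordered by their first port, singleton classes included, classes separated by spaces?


Substituting into d3 glues patterns; closure does the rest.
through d1, on inputs (t4, t5, t2): {out.1, t2.2, t2.3, t5.1} {out.2, out.3, t4.1} {t2.1, t4.2, t5.2, t5.3} {t4.3} (out.j = stage outer ports)
through d2, on inputs (t3, t1): {out.1, t3.2} {out.2, t1.2} {out.3} {t1.1} {t1.3} {t3.1} {t3.3} (out.j = stage outer ports)
through d3, on inputs (t4, t5, t2, t3, t1): {out.1} {out.2} {out.3, t4.1} {t1.1} {t1.2} {t1.3} {t2.1, t4.2, t5.2, t5.3} {t2.2, t2.3, t5.1} {t3.1} {t3.2} {t3.3} {t4.3} (out.j = stage outer ports)

{out.1} {out.2} {out.3, t4.1} {t1.1} {t1.2} {t1.3} {t2.1, t4.2, t5.2, t5.3} {t2.2, t2.3, t5.1} {t3.1} {t3.2} {t3.3} {t4.3}


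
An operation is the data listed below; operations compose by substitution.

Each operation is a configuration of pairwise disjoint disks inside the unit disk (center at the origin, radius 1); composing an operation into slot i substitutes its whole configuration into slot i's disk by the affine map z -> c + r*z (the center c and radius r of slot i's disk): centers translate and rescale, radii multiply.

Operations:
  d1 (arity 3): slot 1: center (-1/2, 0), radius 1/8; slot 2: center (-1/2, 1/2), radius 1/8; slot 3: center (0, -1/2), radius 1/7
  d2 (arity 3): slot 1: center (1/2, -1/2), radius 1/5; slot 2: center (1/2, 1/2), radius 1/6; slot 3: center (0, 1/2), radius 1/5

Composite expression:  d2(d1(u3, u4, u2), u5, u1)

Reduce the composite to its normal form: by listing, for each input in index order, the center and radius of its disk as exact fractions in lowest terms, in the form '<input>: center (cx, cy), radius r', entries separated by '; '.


u1: center (0, 1/2), radius 1/5; u2: center (1/2, -3/5), radius 1/35; u3: center (2/5, -1/2), radius 1/40; u4: center (2/5, -2/5), radius 1/40; u5: center (1/2, 1/2), radius 1/6

Only the slot chain above each u matters under d2; compose those maps.
input u3: applying the 2 nested substitutions gives center (2/5, -1/2), radius 1/40
input u4: applying the 2 nested substitutions gives center (2/5, -2/5), radius 1/40
input u2: applying the 2 nested substitutions gives center (1/2, -3/5), radius 1/35
input u5: applying the 1 nested substitution gives center (1/2, 1/2), radius 1/6
input u1: applying the 1 nested substitution gives center (0, 1/2), radius 1/5


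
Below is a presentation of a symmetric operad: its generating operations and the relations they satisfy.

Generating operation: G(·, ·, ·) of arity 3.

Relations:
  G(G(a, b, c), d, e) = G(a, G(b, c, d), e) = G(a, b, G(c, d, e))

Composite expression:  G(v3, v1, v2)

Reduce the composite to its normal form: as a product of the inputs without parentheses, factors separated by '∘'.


v3 ∘ v1 ∘ v2

All parenthesizations of G agree; list the v-inputs left to right.
G(v3, v1, v2) unparenthesizes to v3 ∘ v1 ∘ v2


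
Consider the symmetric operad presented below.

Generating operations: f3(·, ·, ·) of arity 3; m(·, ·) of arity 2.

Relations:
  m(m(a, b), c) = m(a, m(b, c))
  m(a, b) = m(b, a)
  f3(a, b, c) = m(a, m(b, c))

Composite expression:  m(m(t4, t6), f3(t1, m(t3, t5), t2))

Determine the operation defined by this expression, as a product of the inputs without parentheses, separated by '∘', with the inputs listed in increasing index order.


t1 ∘ t2 ∘ t3 ∘ t4 ∘ t5 ∘ t6

Both nesting and order wash out for m; what remains is which t's occur.
m(t4, t6) spells out as t4 ∘ t6
m(t3, t5) spells out as t3 ∘ t5
f3(t1, m(t3, t5), t2) spells out as t1 ∘ t3 ∘ t5 ∘ t2
m(m(t4, t6), f3(t1, m(t3, t5), t2)) spells out as t4 ∘ t6 ∘ t1 ∘ t3 ∘ t5 ∘ t2
rearranged into index order: t1 ∘ t2 ∘ t3 ∘ t4 ∘ t5 ∘ t6


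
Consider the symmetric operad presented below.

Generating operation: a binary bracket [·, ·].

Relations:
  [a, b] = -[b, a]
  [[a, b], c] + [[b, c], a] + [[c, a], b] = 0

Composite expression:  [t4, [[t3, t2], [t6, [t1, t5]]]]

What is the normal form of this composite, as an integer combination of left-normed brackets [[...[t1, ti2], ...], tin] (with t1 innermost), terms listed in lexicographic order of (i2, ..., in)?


[[[[[t1, t5], t6], t2], t3], t4] - [[[[[t1, t5], t6], t3], t2], t4]

Skip Jacobi rewriting: expand, keep t1-initial words, read off terms.
Composite bracket: [t4, [[t3, t2], [t6, [t1, t5]]]]
Full expansion: 32 signed words from ab - ba (2^5 = 32).
Words beginning with t1 determine it all:
  the word t1t5t6t2t3t4 carries sign +1 and contributes +[[[[[t1, t5], t6], t2], t3], t4]
  the word t1t5t6t3t2t4 carries sign -1 and contributes -[[[[[t1, t5], t6], t3], t2], t4]


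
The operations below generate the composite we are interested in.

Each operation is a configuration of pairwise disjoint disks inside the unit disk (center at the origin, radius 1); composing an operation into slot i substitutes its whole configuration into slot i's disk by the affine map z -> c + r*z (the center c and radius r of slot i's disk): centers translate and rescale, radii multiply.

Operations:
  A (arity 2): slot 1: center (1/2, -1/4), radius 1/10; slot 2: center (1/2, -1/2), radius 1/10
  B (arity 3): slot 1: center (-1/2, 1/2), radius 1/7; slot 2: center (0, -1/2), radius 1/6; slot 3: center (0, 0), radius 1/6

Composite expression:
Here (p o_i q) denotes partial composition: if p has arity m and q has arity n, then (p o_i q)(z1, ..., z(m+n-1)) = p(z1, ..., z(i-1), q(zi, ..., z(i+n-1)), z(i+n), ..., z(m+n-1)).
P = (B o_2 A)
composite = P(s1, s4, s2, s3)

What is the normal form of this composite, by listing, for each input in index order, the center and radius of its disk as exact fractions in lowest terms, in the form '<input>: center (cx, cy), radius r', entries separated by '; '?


Nesting under B composes maps z -> c + r*z down each s-path.
s1 passes through 1 substitution, ending at center (-1/2, 1/2), radius 1/7
s4 passes through 2 substitutions, ending at center (1/12, -13/24), radius 1/60
s2 passes through 2 substitutions, ending at center (1/12, -7/12), radius 1/60
s3 passes through 1 substitution, ending at center (0, 0), radius 1/6

s1: center (-1/2, 1/2), radius 1/7; s2: center (1/12, -7/12), radius 1/60; s3: center (0, 0), radius 1/6; s4: center (1/12, -13/24), radius 1/60


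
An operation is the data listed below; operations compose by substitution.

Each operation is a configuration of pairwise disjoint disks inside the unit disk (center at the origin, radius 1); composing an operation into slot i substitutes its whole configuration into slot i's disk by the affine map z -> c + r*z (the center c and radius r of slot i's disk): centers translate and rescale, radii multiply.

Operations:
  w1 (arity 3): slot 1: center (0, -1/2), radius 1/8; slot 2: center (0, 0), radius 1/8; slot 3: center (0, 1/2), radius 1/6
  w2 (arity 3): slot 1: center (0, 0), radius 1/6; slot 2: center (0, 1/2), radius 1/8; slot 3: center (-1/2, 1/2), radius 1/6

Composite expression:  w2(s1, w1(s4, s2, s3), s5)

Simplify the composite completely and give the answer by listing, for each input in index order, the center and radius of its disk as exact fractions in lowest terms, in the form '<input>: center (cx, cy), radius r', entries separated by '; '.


Each s-disk chains the slot maps above it in w2; radii multiply.
s1 passes through 1 substitution, ending at center (0, 0), radius 1/6
s4 passes through 2 substitutions, ending at center (0, 7/16), radius 1/64
s2 passes through 2 substitutions, ending at center (0, 1/2), radius 1/64
s3 passes through 2 substitutions, ending at center (0, 9/16), radius 1/48
s5 passes through 1 substitution, ending at center (-1/2, 1/2), radius 1/6

s1: center (0, 0), radius 1/6; s2: center (0, 1/2), radius 1/64; s3: center (0, 9/16), radius 1/48; s4: center (0, 7/16), radius 1/64; s5: center (-1/2, 1/2), radius 1/6


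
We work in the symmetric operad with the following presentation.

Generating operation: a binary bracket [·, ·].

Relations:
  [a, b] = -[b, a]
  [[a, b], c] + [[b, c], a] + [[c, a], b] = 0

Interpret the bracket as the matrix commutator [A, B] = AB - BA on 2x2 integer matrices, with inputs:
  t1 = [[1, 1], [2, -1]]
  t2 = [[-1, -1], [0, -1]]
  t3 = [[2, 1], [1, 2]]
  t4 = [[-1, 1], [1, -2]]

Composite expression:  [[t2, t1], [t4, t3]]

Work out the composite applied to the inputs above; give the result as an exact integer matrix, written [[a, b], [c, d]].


[t2, t1] = [[-2, 2], [0, 2]]
[t4, t3] = [[0, 1], [-1, 0]]
[[t2, t1], [t4, t3]] = [[-2, -4], [-4, 2]]

[[-2, -4], [-4, 2]]


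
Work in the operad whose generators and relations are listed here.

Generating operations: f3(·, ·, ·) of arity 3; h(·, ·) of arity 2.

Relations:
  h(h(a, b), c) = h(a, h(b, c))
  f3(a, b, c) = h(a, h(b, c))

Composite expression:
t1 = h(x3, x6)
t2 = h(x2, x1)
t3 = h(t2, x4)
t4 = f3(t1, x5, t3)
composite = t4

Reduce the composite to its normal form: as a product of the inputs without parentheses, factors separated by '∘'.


x3 ∘ x6 ∘ x5 ∘ x2 ∘ x1 ∘ x4

All parenthesizations of f3 agree; list the x-inputs left to right.
h(x3, x6) linearizes to x3 ∘ x6
h(x2, x1) linearizes to x2 ∘ x1
h(h(x2, x1), x4) linearizes to x2 ∘ x1 ∘ x4
f3(h(x3, x6), x5, h(h(x2, x1), x4)) linearizes to x3 ∘ x6 ∘ x5 ∘ x2 ∘ x1 ∘ x4


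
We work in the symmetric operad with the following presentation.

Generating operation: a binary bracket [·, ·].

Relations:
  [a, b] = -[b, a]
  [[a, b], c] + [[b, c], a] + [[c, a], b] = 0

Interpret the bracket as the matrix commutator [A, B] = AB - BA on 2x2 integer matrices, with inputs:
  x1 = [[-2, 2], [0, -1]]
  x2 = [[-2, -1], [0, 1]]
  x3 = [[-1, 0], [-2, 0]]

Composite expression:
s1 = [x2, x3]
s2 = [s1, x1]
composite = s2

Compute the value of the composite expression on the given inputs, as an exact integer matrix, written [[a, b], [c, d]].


[x2, x3] = [[2, -1], [-6, -2]]
[[x2, x3], x1] = [[12, 7], [6, -12]]

[[12, 7], [6, -12]]


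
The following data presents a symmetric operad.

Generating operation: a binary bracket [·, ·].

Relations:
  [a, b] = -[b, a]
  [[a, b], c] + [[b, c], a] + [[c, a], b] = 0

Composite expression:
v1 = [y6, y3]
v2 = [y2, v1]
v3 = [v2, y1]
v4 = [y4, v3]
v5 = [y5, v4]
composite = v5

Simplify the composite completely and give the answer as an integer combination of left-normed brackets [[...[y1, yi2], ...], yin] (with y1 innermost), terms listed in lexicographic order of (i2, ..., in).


[[[[[y1, y2], y3], y6], y4], y5] - [[[[[y1, y2], y6], y3], y4], y5] - [[[[[y1, y3], y6], y2], y4], y5] + [[[[[y1, y6], y3], y2], y4], y5]

A multilinear Lie element is pinned by y1-initial words (y1 innermost).
Composite bracket: [y5, [y4, [[y2, [y6, y3]], y1]]]
Applying ab - ba throughout gives 32 signed words (2^5 = 32).
Words beginning with y1 determine it all:
  the word y1y2y3y6y4y5 carries sign +1 and contributes +[[[[[y1, y2], y3], y6], y4], y5]
  the word y1y2y6y3y4y5 carries sign -1 and contributes -[[[[[y1, y2], y6], y3], y4], y5]
  the word y1y3y6y2y4y5 carries sign -1 and contributes -[[[[[y1, y3], y6], y2], y4], y5]
  the word y1y6y3y2y4y5 carries sign +1 and contributes +[[[[[y1, y6], y3], y2], y4], y5]


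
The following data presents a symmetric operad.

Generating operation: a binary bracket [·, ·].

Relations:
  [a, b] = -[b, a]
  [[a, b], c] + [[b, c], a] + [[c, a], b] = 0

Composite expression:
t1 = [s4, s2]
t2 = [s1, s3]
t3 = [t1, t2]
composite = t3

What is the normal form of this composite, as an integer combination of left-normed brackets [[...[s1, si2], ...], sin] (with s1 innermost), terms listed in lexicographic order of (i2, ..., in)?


[[[s1, s3], s2], s4] - [[[s1, s3], s4], s2]

In the tensor algebra, words opening s1 carry the s1-anchored form.
Composite bracket: [[s4, s2], [s1, s3]]
Under [a, b] = ab - ba we get 8 signed associative words (2^3 = 8).
Collect the words opening with s1:
  the word s1s3s2s4 carries sign +1 and contributes +[[[s1, s3], s2], s4]
  the word s1s3s4s2 carries sign -1 and contributes -[[[s1, s3], s4], s2]


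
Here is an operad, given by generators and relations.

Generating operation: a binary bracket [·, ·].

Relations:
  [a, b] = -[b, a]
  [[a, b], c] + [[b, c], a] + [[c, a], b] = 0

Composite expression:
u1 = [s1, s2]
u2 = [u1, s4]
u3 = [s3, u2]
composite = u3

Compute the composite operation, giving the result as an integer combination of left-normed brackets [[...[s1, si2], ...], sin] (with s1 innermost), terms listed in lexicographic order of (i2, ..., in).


-[[[s1, s2], s4], s3]

A multilinear Lie element is pinned by s1-initial words (s1 innermost).
Composite bracket: [s3, [[s1, s2], s4]]
Expanding via [a, b] = ab - ba: 8 signed words (2^3 = 8).
Words beginning with s1 determine it all:
  s1s2s4s3 (sign -1) contributes -[[[s1, s2], s4], s3]


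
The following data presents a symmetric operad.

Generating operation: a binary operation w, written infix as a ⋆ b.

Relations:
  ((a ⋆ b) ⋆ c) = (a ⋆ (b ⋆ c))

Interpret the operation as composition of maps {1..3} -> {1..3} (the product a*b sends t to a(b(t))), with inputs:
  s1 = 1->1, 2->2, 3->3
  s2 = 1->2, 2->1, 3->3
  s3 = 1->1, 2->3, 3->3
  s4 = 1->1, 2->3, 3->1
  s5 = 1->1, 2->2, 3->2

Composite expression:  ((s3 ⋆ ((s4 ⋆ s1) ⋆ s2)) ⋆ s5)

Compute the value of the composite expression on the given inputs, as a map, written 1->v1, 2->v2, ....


1->3, 2->1, 3->1

(s4 ⋆ s1) = 1->1, 2->3, 3->1
((s4 ⋆ s1) ⋆ s2) = 1->3, 2->1, 3->1
(s3 ⋆ ((s4 ⋆ s1) ⋆ s2)) = 1->3, 2->1, 3->1
((s3 ⋆ ((s4 ⋆ s1) ⋆ s2)) ⋆ s5) = 1->3, 2->1, 3->1


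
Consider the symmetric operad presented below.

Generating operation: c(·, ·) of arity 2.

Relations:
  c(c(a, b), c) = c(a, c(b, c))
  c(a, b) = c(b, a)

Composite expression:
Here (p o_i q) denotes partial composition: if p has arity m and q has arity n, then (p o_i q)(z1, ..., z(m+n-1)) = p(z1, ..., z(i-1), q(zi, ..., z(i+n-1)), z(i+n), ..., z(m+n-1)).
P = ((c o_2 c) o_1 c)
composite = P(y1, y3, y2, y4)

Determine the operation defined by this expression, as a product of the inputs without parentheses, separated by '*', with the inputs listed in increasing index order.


y1 * y2 * y3 * y4


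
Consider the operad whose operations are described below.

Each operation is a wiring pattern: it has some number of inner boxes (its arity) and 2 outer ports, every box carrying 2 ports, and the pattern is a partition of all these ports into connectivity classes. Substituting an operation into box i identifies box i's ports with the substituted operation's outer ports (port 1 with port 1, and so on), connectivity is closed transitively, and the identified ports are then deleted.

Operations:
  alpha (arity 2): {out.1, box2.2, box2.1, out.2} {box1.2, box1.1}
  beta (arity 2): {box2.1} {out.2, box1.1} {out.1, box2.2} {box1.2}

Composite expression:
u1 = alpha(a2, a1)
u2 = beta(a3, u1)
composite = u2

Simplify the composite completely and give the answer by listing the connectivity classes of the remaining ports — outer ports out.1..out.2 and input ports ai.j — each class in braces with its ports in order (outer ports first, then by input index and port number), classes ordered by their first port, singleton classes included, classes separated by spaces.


{out.1, a1.1, a1.2} {out.2, a3.1} {a2.1, a2.2} {a3.2}

Reachability decides: close wires over beta-identified ports.
composing alpha on (a2, a1), with out.j its own outer ports: {out.1, out.2, a1.1, a1.2} {a2.1, a2.2}
composing beta on (a3, a2, a1), with out.j its own outer ports: {out.1, a1.1, a1.2} {out.2, a3.1} {a2.1, a2.2} {a3.2}


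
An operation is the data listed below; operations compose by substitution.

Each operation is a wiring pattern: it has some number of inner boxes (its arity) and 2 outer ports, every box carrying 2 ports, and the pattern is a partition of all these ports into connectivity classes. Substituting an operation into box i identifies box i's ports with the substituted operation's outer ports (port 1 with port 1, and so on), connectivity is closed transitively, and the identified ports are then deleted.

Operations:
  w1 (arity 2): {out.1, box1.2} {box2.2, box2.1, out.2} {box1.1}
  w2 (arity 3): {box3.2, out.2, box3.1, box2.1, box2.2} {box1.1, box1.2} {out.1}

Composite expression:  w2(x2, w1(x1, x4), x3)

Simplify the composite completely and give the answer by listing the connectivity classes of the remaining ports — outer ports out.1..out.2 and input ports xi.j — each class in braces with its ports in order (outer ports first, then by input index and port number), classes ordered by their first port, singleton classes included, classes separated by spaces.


{out.1} {out.2, x1.2, x3.1, x3.2, x4.1, x4.2} {x1.1} {x2.1, x2.2}

Treat the ports identified at w2 as solder joints: merge, then drop.
composing w1 on (x1, x4), with out.j its own outer ports: {out.1, x1.2} {out.2, x4.1, x4.2} {x1.1}
composing w2 on (x2, x1, x4, x3), with out.j its own outer ports: {out.1} {out.2, x1.2, x3.1, x3.2, x4.1, x4.2} {x1.1} {x2.1, x2.2}


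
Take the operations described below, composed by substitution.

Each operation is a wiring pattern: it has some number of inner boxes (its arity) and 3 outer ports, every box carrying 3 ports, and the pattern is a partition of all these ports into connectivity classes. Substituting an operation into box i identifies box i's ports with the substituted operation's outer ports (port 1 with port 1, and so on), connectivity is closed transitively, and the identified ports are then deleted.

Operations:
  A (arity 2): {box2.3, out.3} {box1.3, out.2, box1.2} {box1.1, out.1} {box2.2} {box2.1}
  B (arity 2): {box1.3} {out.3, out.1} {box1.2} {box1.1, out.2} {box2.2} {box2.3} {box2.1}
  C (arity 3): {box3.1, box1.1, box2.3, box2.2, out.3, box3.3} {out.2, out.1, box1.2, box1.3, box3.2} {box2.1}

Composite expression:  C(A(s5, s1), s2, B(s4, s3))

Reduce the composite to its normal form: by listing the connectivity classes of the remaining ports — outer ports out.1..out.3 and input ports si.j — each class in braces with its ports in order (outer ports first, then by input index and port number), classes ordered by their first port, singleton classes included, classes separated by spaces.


{out.1, out.2, s1.3, s4.1, s5.2, s5.3} {out.3, s2.2, s2.3, s5.1} {s1.1} {s1.2} {s2.1} {s3.1} {s3.2} {s3.3} {s4.2} {s4.3}

Reachability decides: close wires over C-identified ports.
stage A: inputs (s5, s1), connectivity {out.1, s5.1} {out.2, s5.2, s5.3} {out.3, s1.3} {s1.1} {s1.2}, out.j its boundary
stage B: inputs (s4, s3), connectivity {out.1, out.3} {out.2, s4.1} {s3.1} {s3.2} {s3.3} {s4.2} {s4.3}, out.j its boundary
stage C: inputs (s5, s1, s2, s4, s3), connectivity {out.1, out.2, s1.3, s4.1, s5.2, s5.3} {out.3, s2.2, s2.3, s5.1} {s1.1} {s1.2} {s2.1} {s3.1} {s3.2} {s3.3} {s4.2} {s4.3}, out.j its boundary


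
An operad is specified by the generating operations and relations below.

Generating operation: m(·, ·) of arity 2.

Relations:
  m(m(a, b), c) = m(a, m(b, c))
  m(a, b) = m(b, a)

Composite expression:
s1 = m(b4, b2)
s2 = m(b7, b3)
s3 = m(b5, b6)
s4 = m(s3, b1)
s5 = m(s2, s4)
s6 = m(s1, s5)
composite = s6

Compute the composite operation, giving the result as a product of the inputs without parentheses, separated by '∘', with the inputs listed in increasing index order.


b1 ∘ b2 ∘ b3 ∘ b4 ∘ b5 ∘ b6 ∘ b7

With m associative and commutative, the b-input set is all that matters.
m(b4, b2) linearizes to b4 ∘ b2
m(b7, b3) linearizes to b7 ∘ b3
m(b5, b6) linearizes to b5 ∘ b6
m(m(b5, b6), b1) linearizes to b5 ∘ b6 ∘ b1
m(m(b7, b3), m(m(b5, b6), b1)) linearizes to b7 ∘ b3 ∘ b5 ∘ b6 ∘ b1
m(m(b4, b2), m(m(b7, b3), m(m(b5, b6), b1))) linearizes to b4 ∘ b2 ∘ b7 ∘ b3 ∘ b5 ∘ b6 ∘ b1
rearranged into index order: b1 ∘ b2 ∘ b3 ∘ b4 ∘ b5 ∘ b6 ∘ b7


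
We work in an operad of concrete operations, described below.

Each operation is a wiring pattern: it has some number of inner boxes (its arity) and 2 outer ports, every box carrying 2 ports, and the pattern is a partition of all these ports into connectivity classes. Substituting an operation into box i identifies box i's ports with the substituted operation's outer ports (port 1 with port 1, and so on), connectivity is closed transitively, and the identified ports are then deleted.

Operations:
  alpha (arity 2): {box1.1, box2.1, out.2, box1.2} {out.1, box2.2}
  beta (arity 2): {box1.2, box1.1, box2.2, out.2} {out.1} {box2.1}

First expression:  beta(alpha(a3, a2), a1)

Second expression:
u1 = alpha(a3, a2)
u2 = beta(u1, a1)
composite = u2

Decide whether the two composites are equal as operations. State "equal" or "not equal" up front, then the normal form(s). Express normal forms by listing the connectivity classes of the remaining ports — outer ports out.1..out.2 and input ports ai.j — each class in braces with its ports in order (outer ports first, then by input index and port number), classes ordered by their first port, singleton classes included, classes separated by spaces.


equal — both sides give {out.1} {out.2, a1.2, a2.1, a2.2, a3.1, a3.2} {a1.1}

Reducing the first expression gives {out.1} {out.2, a1.2, a2.1, a2.2, a3.1, a3.2} {a1.1}
Reducing the second expression gives {out.1} {out.2, a1.2, a2.1, a2.2, a3.1, a3.2} {a1.1}
The forms coincide; equal.


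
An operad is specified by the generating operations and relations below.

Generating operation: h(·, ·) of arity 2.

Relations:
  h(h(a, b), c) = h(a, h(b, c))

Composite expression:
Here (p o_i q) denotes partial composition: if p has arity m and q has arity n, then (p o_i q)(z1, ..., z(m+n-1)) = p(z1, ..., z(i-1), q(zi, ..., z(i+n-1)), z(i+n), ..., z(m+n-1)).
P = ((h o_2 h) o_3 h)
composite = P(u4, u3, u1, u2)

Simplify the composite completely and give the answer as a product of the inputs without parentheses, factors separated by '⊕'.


Every regrouping of h is equal, so read the u-inputs in written order.
h(u1, u2) collapses to u1 ⊕ u2
h(u3, h(u1, u2)) collapses to u3 ⊕ u1 ⊕ u2
h(u4, h(u3, h(u1, u2))) collapses to u4 ⊕ u3 ⊕ u1 ⊕ u2

u4 ⊕ u3 ⊕ u1 ⊕ u2


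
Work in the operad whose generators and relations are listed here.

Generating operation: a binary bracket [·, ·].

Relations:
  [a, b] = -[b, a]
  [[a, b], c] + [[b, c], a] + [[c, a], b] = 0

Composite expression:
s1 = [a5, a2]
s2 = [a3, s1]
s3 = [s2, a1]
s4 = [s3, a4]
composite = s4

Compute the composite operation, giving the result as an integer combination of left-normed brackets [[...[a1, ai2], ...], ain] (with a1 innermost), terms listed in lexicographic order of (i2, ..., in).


-[[[[a1, a2], a5], a3], a4] + [[[[a1, a3], a2], a5], a4] - [[[[a1, a3], a5], a2], a4] + [[[[a1, a5], a2], a3], a4]

A multilinear Lie element is pinned by a1-initial words (a1 innermost).
Composite bracket: [[[a3, [a5, a2]], a1], a4]
Full expansion: 16 signed words from ab - ba (2^4 = 16).
Words beginning with a1 determine it all:
  from a1a2a5a3a4, sign -1: term -[[[[a1, a2], a5], a3], a4]
  from a1a3a2a5a4, sign +1: term +[[[[a1, a3], a2], a5], a4]
  from a1a3a5a2a4, sign -1: term -[[[[a1, a3], a5], a2], a4]
  from a1a5a2a3a4, sign +1: term +[[[[a1, a5], a2], a3], a4]


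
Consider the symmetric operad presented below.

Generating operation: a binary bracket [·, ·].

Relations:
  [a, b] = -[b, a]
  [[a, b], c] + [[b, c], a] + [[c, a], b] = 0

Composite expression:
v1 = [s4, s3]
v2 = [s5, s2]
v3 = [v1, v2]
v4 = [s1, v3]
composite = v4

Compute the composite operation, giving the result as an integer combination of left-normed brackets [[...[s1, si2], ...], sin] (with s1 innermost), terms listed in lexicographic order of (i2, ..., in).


Left-normed coefficients sit on the s1-initial expansion words.
Composite bracket: [s1, [[s4, s3], [s5, s2]]]
The bracket unfolds into 16 signed words via [a, b] = ab - ba (2^4 = 16).
Only words starting with s1 matter:
  the word s1s2s5s3s4 carries sign -1 and contributes -[[[[s1, s2], s5], s3], s4]
  the word s1s2s5s4s3 carries sign +1 and contributes +[[[[s1, s2], s5], s4], s3]
  the word s1s3s4s2s5 carries sign +1 and contributes +[[[[s1, s3], s4], s2], s5]
  the word s1s3s4s5s2 carries sign -1 and contributes -[[[[s1, s3], s4], s5], s2]
  the word s1s4s3s2s5 carries sign -1 and contributes -[[[[s1, s4], s3], s2], s5]
  the word s1s4s3s5s2 carries sign +1 and contributes +[[[[s1, s4], s3], s5], s2]
  the word s1s5s2s3s4 carries sign +1 and contributes +[[[[s1, s5], s2], s3], s4]
  the word s1s5s2s4s3 carries sign -1 and contributes -[[[[s1, s5], s2], s4], s3]

-[[[[s1, s2], s5], s3], s4] + [[[[s1, s2], s5], s4], s3] + [[[[s1, s3], s4], s2], s5] - [[[[s1, s3], s4], s5], s2] - [[[[s1, s4], s3], s2], s5] + [[[[s1, s4], s3], s5], s2] + [[[[s1, s5], s2], s3], s4] - [[[[s1, s5], s2], s4], s3]


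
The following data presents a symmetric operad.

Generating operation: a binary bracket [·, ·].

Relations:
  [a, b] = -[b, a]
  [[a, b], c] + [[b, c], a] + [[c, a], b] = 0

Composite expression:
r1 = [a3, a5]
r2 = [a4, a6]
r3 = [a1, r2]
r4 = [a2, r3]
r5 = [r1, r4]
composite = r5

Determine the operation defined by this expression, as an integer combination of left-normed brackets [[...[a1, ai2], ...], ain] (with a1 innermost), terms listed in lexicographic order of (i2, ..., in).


Antisymmetry and Jacobi reduce to a1-anchored left-normed brackets.
Composite bracket: [[a3, a5], [a2, [a1, [a4, a6]]]]
Full expansion: 32 signed words from ab - ba (2^5 = 32).
The a1-initial words carry the normal form:
  the word a1a4a6a2a3a5 carries sign +1 and contributes +[[[[[a1, a4], a6], a2], a3], a5]
  the word a1a4a6a2a5a3 carries sign -1 and contributes -[[[[[a1, a4], a6], a2], a5], a3]
  the word a1a6a4a2a3a5 carries sign -1 and contributes -[[[[[a1, a6], a4], a2], a3], a5]
  the word a1a6a4a2a5a3 carries sign +1 and contributes +[[[[[a1, a6], a4], a2], a5], a3]

[[[[[a1, a4], a6], a2], a3], a5] - [[[[[a1, a4], a6], a2], a5], a3] - [[[[[a1, a6], a4], a2], a3], a5] + [[[[[a1, a6], a4], a2], a5], a3]


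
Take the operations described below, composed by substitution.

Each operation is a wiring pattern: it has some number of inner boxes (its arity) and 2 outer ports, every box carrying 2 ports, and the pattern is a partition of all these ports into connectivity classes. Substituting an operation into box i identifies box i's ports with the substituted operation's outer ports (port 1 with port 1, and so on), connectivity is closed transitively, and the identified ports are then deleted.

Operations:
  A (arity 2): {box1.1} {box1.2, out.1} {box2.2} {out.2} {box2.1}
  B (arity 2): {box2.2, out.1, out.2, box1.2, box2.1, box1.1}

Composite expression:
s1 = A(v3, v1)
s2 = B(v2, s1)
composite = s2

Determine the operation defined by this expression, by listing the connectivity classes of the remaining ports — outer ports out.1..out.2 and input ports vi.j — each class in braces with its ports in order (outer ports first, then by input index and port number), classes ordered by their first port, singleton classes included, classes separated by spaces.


{out.1, out.2, v2.1, v2.2, v3.2} {v1.1} {v1.2} {v3.1}

Substituting into B glues patterns; closure does the rest.
after A, the pattern on (v3, v1) reads {out.1, v3.2} {out.2} {v1.1} {v1.2} {v3.1} (out.j = its outer ports)
after B, the pattern on (v2, v3, v1) reads {out.1, out.2, v2.1, v2.2, v3.2} {v1.1} {v1.2} {v3.1} (out.j = its outer ports)


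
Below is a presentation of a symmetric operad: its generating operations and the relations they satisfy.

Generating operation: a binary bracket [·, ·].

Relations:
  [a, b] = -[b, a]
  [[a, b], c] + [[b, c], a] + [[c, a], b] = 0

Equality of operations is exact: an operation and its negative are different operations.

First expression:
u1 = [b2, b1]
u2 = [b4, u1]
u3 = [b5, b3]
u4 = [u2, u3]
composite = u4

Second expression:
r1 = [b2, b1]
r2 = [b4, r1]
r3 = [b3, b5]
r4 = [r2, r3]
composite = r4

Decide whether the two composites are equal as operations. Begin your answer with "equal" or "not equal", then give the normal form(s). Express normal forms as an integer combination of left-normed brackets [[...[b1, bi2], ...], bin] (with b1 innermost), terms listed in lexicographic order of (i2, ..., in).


not equal; first: -[[[[b1, b2], b4], b3], b5] + [[[[b1, b2], b4], b5], b3]; second: [[[[b1, b2], b4], b3], b5] - [[[[b1, b2], b4], b5], b3]


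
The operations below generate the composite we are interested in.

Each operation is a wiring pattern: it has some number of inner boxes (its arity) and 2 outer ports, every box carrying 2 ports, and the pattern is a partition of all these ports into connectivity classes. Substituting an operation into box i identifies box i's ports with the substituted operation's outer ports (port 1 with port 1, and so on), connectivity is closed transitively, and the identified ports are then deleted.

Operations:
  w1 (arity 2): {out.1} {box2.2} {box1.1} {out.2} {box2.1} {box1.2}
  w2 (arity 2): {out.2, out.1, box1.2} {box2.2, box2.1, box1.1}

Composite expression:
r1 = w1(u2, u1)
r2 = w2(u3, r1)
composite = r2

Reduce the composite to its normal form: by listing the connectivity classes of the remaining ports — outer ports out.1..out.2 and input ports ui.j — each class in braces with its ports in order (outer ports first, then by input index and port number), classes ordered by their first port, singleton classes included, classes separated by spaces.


{out.1, out.2, u3.2} {u1.1} {u1.2} {u2.1} {u2.2} {u3.1}

Two ports join when wires chain via w2-identified ports.
w1 over (u2, u1) gives {out.1} {out.2} {u1.1} {u1.2} {u2.1} {u2.2}, out.j being that stage's outer ports
w2 over (u3, u2, u1) gives {out.1, out.2, u3.2} {u1.1} {u1.2} {u2.1} {u2.2} {u3.1}, out.j being that stage's outer ports


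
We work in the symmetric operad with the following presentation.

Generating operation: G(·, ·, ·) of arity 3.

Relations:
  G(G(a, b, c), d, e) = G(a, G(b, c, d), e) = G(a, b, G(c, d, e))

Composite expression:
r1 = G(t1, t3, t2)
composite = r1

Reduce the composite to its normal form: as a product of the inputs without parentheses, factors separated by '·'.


t1 · t3 · t2

Associativity of G dissolves the nesting; only the t-input order survives.
G(t1, t3, t2) collapses to t1 · t3 · t2


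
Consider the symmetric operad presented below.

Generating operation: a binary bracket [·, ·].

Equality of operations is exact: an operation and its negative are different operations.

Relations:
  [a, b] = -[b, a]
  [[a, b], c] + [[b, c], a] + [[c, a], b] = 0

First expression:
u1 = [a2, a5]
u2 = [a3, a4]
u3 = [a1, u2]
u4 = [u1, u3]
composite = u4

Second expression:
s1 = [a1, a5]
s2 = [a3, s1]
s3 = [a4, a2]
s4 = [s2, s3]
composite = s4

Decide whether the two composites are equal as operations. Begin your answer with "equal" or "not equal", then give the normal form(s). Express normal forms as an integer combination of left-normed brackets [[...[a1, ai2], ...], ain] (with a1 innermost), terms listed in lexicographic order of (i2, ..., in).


not equal — first -[[[[a1, a3], a4], a2], a5] + [[[[a1, a3], a4], a5], a2] + [[[[a1, a4], a3], a2], a5] - [[[[a1, a4], a3], a5], a2], second [[[[a1, a5], a3], a2], a4] - [[[[a1, a5], a3], a4], a2]

The first expression, normalized: -[[[[a1, a3], a4], a2], a5] + [[[[a1, a3], a4], a5], a2] + [[[[a1, a4], a3], a2], a5] - [[[[a1, a4], a3], a5], a2]
The second expression, normalized: [[[[a1, a5], a3], a2], a4] - [[[[a1, a5], a3], a4], a2]
No match — not equal.


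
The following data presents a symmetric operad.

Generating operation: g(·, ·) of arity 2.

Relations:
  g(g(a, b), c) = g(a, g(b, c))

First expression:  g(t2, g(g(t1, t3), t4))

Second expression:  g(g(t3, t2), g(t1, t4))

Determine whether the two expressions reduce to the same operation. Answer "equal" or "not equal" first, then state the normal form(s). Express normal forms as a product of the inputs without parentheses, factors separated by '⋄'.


not equal: they reduce to t2 ⋄ t1 ⋄ t3 ⋄ t4 and t3 ⋄ t2 ⋄ t1 ⋄ t4

The first expression, normalized: t2 ⋄ t1 ⋄ t3 ⋄ t4
The second expression, normalized: t3 ⋄ t2 ⋄ t1 ⋄ t4
They disagree, so not equal.


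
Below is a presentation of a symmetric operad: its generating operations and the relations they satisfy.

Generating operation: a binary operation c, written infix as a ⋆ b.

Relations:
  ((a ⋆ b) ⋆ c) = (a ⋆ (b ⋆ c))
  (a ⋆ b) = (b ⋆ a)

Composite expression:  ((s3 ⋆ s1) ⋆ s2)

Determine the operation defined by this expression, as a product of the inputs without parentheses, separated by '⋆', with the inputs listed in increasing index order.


s1 ⋆ s2 ⋆ s3

Any arrangement under c is one operation, so sort the s-inputs.
(s3 ⋆ s1) flattens to s3 ⋆ s1
((s3 ⋆ s1) ⋆ s2) flattens to s3 ⋆ s1 ⋆ s2
sorting the factors by input index: s1 ⋆ s2 ⋆ s3


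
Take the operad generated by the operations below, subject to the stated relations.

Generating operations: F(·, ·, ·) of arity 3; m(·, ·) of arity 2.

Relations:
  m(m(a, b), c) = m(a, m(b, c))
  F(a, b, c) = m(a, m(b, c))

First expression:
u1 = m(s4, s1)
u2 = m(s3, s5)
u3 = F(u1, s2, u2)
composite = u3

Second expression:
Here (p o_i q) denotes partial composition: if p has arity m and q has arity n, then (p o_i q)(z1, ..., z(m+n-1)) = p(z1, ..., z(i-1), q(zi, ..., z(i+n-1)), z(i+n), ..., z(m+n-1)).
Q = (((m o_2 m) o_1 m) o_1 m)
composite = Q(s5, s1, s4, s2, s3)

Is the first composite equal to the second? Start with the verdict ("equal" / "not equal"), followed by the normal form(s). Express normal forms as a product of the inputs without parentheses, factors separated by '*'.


Normal form of the first expression: s4 * s1 * s2 * s3 * s5
Normal form of the second expression: s5 * s1 * s4 * s2 * s3
They disagree, so not equal.

not equal — first s4 * s1 * s2 * s3 * s5, second s5 * s1 * s4 * s2 * s3
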